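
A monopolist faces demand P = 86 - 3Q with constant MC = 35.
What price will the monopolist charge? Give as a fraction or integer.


MR = 86 - 6Q
Set MR = MC: 86 - 6Q = 35
Q* = 17/2
Substitute into demand:
P* = 86 - 3*17/2 = 121/2

121/2


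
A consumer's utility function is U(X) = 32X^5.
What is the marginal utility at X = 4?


MU = dU/dX = 32*5*X^(5-1)
MU = 160*X^4
At X = 4:
MU = 160 * 4^4
MU = 160 * 256 = 40960

40960


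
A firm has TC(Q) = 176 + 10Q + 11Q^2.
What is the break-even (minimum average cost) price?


AC(Q) = 176/Q + 10 + 11Q
To minimize: dAC/dQ = -176/Q^2 + 11 = 0
Q^2 = 176/11 = 16
Q* = 4
Min AC = 176/4 + 10 + 11*4
Min AC = 44 + 10 + 44 = 98

98


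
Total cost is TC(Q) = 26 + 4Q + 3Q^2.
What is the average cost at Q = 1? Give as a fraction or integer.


TC(1) = 26 + 4*1 + 3*1^2
TC(1) = 26 + 4 + 3 = 33
AC = TC/Q = 33/1 = 33

33


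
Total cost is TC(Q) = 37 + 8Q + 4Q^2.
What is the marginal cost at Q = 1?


MC = dTC/dQ = 8 + 2*4*Q
At Q = 1:
MC = 8 + 8*1
MC = 8 + 8 = 16

16


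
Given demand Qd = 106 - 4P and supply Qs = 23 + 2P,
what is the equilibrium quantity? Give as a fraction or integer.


First find equilibrium price:
106 - 4P = 23 + 2P
P* = 83/6 = 83/6
Then substitute into demand:
Q* = 106 - 4 * 83/6 = 152/3

152/3


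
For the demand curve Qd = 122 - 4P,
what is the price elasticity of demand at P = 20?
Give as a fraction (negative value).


dQ/dP = -4
At P = 20: Q = 122 - 4*20 = 42
E = (dQ/dP)(P/Q) = (-4)(20/42) = -40/21

-40/21


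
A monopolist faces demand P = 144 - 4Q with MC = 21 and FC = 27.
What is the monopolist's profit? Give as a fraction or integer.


MR = MC: 144 - 8Q = 21
Q* = 123/8
P* = 144 - 4*123/8 = 165/2
Profit = (P* - MC)*Q* - FC
= (165/2 - 21)*123/8 - 27
= 123/2*123/8 - 27
= 15129/16 - 27 = 14697/16

14697/16


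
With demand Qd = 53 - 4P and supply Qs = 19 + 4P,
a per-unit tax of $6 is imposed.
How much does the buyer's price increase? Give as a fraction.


With a per-unit tax, the buyer's price increase depends on relative slopes.
Supply slope: d = 4, Demand slope: b = 4
Buyer's price increase = d * tax / (b + d)
= 4 * 6 / (4 + 4)
= 24 / 8 = 3

3


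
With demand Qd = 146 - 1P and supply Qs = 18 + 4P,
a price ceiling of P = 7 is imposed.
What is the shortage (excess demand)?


At P = 7:
Qd = 146 - 1*7 = 139
Qs = 18 + 4*7 = 46
Shortage = Qd - Qs = 139 - 46 = 93

93


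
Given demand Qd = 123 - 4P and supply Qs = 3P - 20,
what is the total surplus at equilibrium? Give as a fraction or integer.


Find equilibrium: 123 - 4P = 3P - 20
123 + 20 = 7P
P* = 143/7 = 143/7
Q* = 3*143/7 - 20 = 289/7
Inverse demand: P = 123/4 - Q/4, so P_max = 123/4
Inverse supply: P = 20/3 + Q/3, so P_min = 20/3
CS = (1/2) * 289/7 * (123/4 - 143/7) = 83521/392
PS = (1/2) * 289/7 * (143/7 - 20/3) = 83521/294
TS = CS + PS = 83521/392 + 83521/294 = 83521/168

83521/168


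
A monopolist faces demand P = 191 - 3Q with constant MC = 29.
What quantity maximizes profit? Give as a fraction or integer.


TR = P*Q = (191 - 3Q)Q = 191Q - 3Q^2
MR = dTR/dQ = 191 - 6Q
Set MR = MC:
191 - 6Q = 29
162 = 6Q
Q* = 162/6 = 27

27


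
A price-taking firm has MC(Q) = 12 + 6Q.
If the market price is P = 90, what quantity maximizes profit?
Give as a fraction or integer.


In perfect competition, profit is maximized where P = MC.
90 = 12 + 6Q
78 = 6Q
Q* = 78/6 = 13

13


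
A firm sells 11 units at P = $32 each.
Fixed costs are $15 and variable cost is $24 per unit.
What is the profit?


Total Revenue = P * Q = 32 * 11 = $352
Total Cost = FC + VC*Q = 15 + 24*11 = $279
Profit = TR - TC = 352 - 279 = $73

$73


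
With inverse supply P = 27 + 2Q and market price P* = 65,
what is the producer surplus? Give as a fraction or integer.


Minimum supply price (at Q=0): P_min = 27
Quantity supplied at P* = 65:
Q* = (65 - 27)/2 = 19
PS = (1/2) * Q* * (P* - P_min)
PS = (1/2) * 19 * (65 - 27)
PS = (1/2) * 19 * 38 = 361

361


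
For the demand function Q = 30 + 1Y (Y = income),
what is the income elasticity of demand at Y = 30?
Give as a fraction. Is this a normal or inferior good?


dQ/dY = 1
At Y = 30: Q = 30 + 1*30 = 60
Ey = (dQ/dY)(Y/Q) = 1 * 30 / 60 = 1/2
Since Ey > 0, this is a normal good.

1/2 (normal good)


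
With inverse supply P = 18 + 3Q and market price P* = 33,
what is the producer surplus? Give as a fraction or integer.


Minimum supply price (at Q=0): P_min = 18
Quantity supplied at P* = 33:
Q* = (33 - 18)/3 = 5
PS = (1/2) * Q* * (P* - P_min)
PS = (1/2) * 5 * (33 - 18)
PS = (1/2) * 5 * 15 = 75/2

75/2


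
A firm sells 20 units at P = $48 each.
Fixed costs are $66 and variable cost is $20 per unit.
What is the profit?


Total Revenue = P * Q = 48 * 20 = $960
Total Cost = FC + VC*Q = 66 + 20*20 = $466
Profit = TR - TC = 960 - 466 = $494

$494


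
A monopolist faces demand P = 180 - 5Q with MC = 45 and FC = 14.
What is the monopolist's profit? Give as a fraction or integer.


MR = MC: 180 - 10Q = 45
Q* = 27/2
P* = 180 - 5*27/2 = 225/2
Profit = (P* - MC)*Q* - FC
= (225/2 - 45)*27/2 - 14
= 135/2*27/2 - 14
= 3645/4 - 14 = 3589/4

3589/4


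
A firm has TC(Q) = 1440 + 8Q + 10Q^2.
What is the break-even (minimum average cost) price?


AC(Q) = 1440/Q + 8 + 10Q
To minimize: dAC/dQ = -1440/Q^2 + 10 = 0
Q^2 = 1440/10 = 144
Q* = 12
Min AC = 1440/12 + 8 + 10*12
Min AC = 120 + 8 + 120 = 248

248


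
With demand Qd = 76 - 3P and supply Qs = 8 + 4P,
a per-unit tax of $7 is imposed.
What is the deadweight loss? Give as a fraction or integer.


Pre-tax equilibrium quantity: Q* = 328/7
Post-tax equilibrium quantity: Q_tax = 244/7
Reduction in quantity: Q* - Q_tax = 12
DWL = (1/2) * tax * (Q* - Q_tax)
DWL = (1/2) * 7 * 12 = 42

42


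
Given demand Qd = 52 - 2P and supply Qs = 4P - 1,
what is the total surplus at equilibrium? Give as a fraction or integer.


Find equilibrium: 52 - 2P = 4P - 1
52 + 1 = 6P
P* = 53/6 = 53/6
Q* = 4*53/6 - 1 = 103/3
Inverse demand: P = 26 - Q/2, so P_max = 26
Inverse supply: P = 1/4 + Q/4, so P_min = 1/4
CS = (1/2) * 103/3 * (26 - 53/6) = 10609/36
PS = (1/2) * 103/3 * (53/6 - 1/4) = 10609/72
TS = CS + PS = 10609/36 + 10609/72 = 10609/24

10609/24


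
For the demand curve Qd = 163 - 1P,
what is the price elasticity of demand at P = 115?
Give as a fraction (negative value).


dQ/dP = -1
At P = 115: Q = 163 - 1*115 = 48
E = (dQ/dP)(P/Q) = (-1)(115/48) = -115/48

-115/48


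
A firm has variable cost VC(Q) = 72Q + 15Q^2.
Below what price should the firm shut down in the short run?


AVC(Q) = VC(Q)/Q = 72 + 15Q
AVC is increasing in Q, so minimum AVC is at Q -> 0+.
Min AVC = 72
The firm should shut down if P < 72.

72


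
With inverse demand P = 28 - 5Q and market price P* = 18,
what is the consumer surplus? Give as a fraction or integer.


Maximum willingness to pay (at Q=0): P_max = 28
Quantity demanded at P* = 18:
Q* = (28 - 18)/5 = 2
CS = (1/2) * Q* * (P_max - P*)
CS = (1/2) * 2 * (28 - 18)
CS = (1/2) * 2 * 10 = 10

10


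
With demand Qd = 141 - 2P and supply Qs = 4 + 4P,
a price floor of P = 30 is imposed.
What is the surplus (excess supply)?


At P = 30:
Qd = 141 - 2*30 = 81
Qs = 4 + 4*30 = 124
Surplus = Qs - Qd = 124 - 81 = 43

43


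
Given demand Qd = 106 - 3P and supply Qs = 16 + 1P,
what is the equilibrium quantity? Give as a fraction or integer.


First find equilibrium price:
106 - 3P = 16 + 1P
P* = 90/4 = 45/2
Then substitute into demand:
Q* = 106 - 3 * 45/2 = 77/2

77/2


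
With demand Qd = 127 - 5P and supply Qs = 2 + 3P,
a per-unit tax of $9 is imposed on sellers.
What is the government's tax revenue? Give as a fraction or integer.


With tax on sellers, new supply: Qs' = 2 + 3(P - 9)
= 3P - 25
New equilibrium quantity:
Q_new = 32
Tax revenue = tax * Q_new = 9 * 32 = 288

288


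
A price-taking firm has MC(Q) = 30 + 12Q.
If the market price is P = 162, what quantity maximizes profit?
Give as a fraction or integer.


In perfect competition, profit is maximized where P = MC.
162 = 30 + 12Q
132 = 12Q
Q* = 132/12 = 11

11


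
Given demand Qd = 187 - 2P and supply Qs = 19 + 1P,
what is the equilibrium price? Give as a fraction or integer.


At equilibrium, Qd = Qs.
187 - 2P = 19 + 1P
187 - 19 = 2P + 1P
168 = 3P
P* = 168/3 = 56

56


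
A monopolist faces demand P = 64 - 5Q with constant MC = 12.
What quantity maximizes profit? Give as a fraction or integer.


TR = P*Q = (64 - 5Q)Q = 64Q - 5Q^2
MR = dTR/dQ = 64 - 10Q
Set MR = MC:
64 - 10Q = 12
52 = 10Q
Q* = 52/10 = 26/5

26/5


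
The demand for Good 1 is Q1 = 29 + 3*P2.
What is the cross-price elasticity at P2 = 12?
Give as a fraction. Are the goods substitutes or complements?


dQ1/dP2 = 3
At P2 = 12: Q1 = 29 + 3*12 = 65
Exy = (dQ1/dP2)(P2/Q1) = 3 * 12 / 65 = 36/65
Since Exy > 0, the goods are substitutes.

36/65 (substitutes)


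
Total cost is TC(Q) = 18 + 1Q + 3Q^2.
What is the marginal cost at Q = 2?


MC = dTC/dQ = 1 + 2*3*Q
At Q = 2:
MC = 1 + 6*2
MC = 1 + 12 = 13

13


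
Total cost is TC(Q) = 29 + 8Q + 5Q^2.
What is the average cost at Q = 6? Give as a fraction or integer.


TC(6) = 29 + 8*6 + 5*6^2
TC(6) = 29 + 48 + 180 = 257
AC = TC/Q = 257/6 = 257/6

257/6


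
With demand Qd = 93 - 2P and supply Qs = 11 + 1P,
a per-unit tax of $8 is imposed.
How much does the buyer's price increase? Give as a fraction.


With a per-unit tax, the buyer's price increase depends on relative slopes.
Supply slope: d = 1, Demand slope: b = 2
Buyer's price increase = d * tax / (b + d)
= 1 * 8 / (2 + 1)
= 8 / 3 = 8/3

8/3


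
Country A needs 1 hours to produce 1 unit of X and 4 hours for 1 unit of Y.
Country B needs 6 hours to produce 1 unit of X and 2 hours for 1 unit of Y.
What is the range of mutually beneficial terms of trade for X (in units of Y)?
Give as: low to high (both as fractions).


Opportunity cost of X for Country A = hours_X / hours_Y = 1/4 = 1/4 units of Y
Opportunity cost of X for Country B = hours_X / hours_Y = 6/2 = 3 units of Y
Terms of trade must be between the two opportunity costs.
Range: 1/4 to 3

1/4 to 3


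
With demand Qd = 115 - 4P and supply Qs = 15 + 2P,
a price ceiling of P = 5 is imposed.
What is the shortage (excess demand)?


At P = 5:
Qd = 115 - 4*5 = 95
Qs = 15 + 2*5 = 25
Shortage = Qd - Qs = 95 - 25 = 70

70


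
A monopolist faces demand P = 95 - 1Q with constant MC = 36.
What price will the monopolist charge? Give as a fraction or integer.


MR = 95 - 2Q
Set MR = MC: 95 - 2Q = 36
Q* = 59/2
Substitute into demand:
P* = 95 - 1*59/2 = 131/2

131/2


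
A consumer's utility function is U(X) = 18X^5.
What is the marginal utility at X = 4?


MU = dU/dX = 18*5*X^(5-1)
MU = 90*X^4
At X = 4:
MU = 90 * 4^4
MU = 90 * 256 = 23040

23040


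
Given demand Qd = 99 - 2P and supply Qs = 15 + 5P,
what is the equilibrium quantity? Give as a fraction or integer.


First find equilibrium price:
99 - 2P = 15 + 5P
P* = 84/7 = 12
Then substitute into demand:
Q* = 99 - 2 * 12 = 75

75


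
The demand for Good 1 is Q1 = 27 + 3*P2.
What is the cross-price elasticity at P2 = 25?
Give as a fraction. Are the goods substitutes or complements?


dQ1/dP2 = 3
At P2 = 25: Q1 = 27 + 3*25 = 102
Exy = (dQ1/dP2)(P2/Q1) = 3 * 25 / 102 = 25/34
Since Exy > 0, the goods are substitutes.

25/34 (substitutes)


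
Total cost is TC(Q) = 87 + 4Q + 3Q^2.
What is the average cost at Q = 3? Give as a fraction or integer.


TC(3) = 87 + 4*3 + 3*3^2
TC(3) = 87 + 12 + 27 = 126
AC = TC/Q = 126/3 = 42

42


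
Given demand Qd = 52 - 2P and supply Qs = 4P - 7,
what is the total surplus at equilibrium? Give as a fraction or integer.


Find equilibrium: 52 - 2P = 4P - 7
52 + 7 = 6P
P* = 59/6 = 59/6
Q* = 4*59/6 - 7 = 97/3
Inverse demand: P = 26 - Q/2, so P_max = 26
Inverse supply: P = 7/4 + Q/4, so P_min = 7/4
CS = (1/2) * 97/3 * (26 - 59/6) = 9409/36
PS = (1/2) * 97/3 * (59/6 - 7/4) = 9409/72
TS = CS + PS = 9409/36 + 9409/72 = 9409/24

9409/24


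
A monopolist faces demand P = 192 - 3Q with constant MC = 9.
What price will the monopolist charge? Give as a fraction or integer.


MR = 192 - 6Q
Set MR = MC: 192 - 6Q = 9
Q* = 61/2
Substitute into demand:
P* = 192 - 3*61/2 = 201/2

201/2


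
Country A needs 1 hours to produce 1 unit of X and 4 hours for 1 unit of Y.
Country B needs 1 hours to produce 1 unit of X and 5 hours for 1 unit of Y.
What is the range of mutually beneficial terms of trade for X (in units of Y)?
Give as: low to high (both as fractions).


Opportunity cost of X for Country A = hours_X / hours_Y = 1/4 = 1/4 units of Y
Opportunity cost of X for Country B = hours_X / hours_Y = 1/5 = 1/5 units of Y
Terms of trade must be between the two opportunity costs.
Range: 1/5 to 1/4

1/5 to 1/4


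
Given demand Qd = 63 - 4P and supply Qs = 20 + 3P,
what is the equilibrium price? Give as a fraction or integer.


At equilibrium, Qd = Qs.
63 - 4P = 20 + 3P
63 - 20 = 4P + 3P
43 = 7P
P* = 43/7 = 43/7

43/7


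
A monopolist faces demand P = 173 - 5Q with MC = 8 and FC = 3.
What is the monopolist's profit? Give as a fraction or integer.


MR = MC: 173 - 10Q = 8
Q* = 33/2
P* = 173 - 5*33/2 = 181/2
Profit = (P* - MC)*Q* - FC
= (181/2 - 8)*33/2 - 3
= 165/2*33/2 - 3
= 5445/4 - 3 = 5433/4

5433/4


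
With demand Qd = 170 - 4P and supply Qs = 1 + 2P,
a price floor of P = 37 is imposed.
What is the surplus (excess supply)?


At P = 37:
Qd = 170 - 4*37 = 22
Qs = 1 + 2*37 = 75
Surplus = Qs - Qd = 75 - 22 = 53

53


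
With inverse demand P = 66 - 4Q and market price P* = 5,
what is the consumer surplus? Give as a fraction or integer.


Maximum willingness to pay (at Q=0): P_max = 66
Quantity demanded at P* = 5:
Q* = (66 - 5)/4 = 61/4
CS = (1/2) * Q* * (P_max - P*)
CS = (1/2) * 61/4 * (66 - 5)
CS = (1/2) * 61/4 * 61 = 3721/8

3721/8


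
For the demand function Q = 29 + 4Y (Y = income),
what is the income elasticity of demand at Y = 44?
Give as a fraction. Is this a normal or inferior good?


dQ/dY = 4
At Y = 44: Q = 29 + 4*44 = 205
Ey = (dQ/dY)(Y/Q) = 4 * 44 / 205 = 176/205
Since Ey > 0, this is a normal good.

176/205 (normal good)


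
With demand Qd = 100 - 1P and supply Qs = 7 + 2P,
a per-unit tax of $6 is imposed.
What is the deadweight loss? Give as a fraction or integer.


Pre-tax equilibrium quantity: Q* = 69
Post-tax equilibrium quantity: Q_tax = 65
Reduction in quantity: Q* - Q_tax = 4
DWL = (1/2) * tax * (Q* - Q_tax)
DWL = (1/2) * 6 * 4 = 12

12


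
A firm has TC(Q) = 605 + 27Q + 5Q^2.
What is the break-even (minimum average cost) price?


AC(Q) = 605/Q + 27 + 5Q
To minimize: dAC/dQ = -605/Q^2 + 5 = 0
Q^2 = 605/5 = 121
Q* = 11
Min AC = 605/11 + 27 + 5*11
Min AC = 55 + 27 + 55 = 137

137


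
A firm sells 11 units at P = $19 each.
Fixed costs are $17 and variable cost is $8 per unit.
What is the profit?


Total Revenue = P * Q = 19 * 11 = $209
Total Cost = FC + VC*Q = 17 + 8*11 = $105
Profit = TR - TC = 209 - 105 = $104

$104


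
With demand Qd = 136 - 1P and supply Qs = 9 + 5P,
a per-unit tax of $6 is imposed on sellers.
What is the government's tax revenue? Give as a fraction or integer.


With tax on sellers, new supply: Qs' = 9 + 5(P - 6)
= 5P - 21
New equilibrium quantity:
Q_new = 659/6
Tax revenue = tax * Q_new = 6 * 659/6 = 659

659


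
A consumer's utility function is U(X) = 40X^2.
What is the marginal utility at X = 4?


MU = dU/dX = 40*2*X^(2-1)
MU = 80*X^1
At X = 4:
MU = 80 * 4^1
MU = 80 * 4 = 320

320


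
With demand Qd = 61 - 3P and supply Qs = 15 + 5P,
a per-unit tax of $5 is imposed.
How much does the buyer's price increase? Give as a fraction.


With a per-unit tax, the buyer's price increase depends on relative slopes.
Supply slope: d = 5, Demand slope: b = 3
Buyer's price increase = d * tax / (b + d)
= 5 * 5 / (3 + 5)
= 25 / 8 = 25/8

25/8


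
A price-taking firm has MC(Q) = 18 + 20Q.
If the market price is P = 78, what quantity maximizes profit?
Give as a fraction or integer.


In perfect competition, profit is maximized where P = MC.
78 = 18 + 20Q
60 = 20Q
Q* = 60/20 = 3

3


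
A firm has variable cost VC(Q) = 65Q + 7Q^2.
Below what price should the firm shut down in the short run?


AVC(Q) = VC(Q)/Q = 65 + 7Q
AVC is increasing in Q, so minimum AVC is at Q -> 0+.
Min AVC = 65
The firm should shut down if P < 65.

65


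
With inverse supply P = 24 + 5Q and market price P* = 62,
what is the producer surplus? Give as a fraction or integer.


Minimum supply price (at Q=0): P_min = 24
Quantity supplied at P* = 62:
Q* = (62 - 24)/5 = 38/5
PS = (1/2) * Q* * (P* - P_min)
PS = (1/2) * 38/5 * (62 - 24)
PS = (1/2) * 38/5 * 38 = 722/5

722/5


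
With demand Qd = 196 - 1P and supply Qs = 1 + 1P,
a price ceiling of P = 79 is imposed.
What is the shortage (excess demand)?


At P = 79:
Qd = 196 - 1*79 = 117
Qs = 1 + 1*79 = 80
Shortage = Qd - Qs = 117 - 80 = 37

37


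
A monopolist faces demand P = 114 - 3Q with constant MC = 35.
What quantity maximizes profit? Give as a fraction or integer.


TR = P*Q = (114 - 3Q)Q = 114Q - 3Q^2
MR = dTR/dQ = 114 - 6Q
Set MR = MC:
114 - 6Q = 35
79 = 6Q
Q* = 79/6 = 79/6

79/6


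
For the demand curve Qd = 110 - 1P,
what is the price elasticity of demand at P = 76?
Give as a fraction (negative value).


dQ/dP = -1
At P = 76: Q = 110 - 1*76 = 34
E = (dQ/dP)(P/Q) = (-1)(76/34) = -38/17

-38/17


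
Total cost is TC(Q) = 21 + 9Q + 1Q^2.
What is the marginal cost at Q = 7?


MC = dTC/dQ = 9 + 2*1*Q
At Q = 7:
MC = 9 + 2*7
MC = 9 + 14 = 23

23


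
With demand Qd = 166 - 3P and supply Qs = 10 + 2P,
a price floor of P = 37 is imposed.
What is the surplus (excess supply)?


At P = 37:
Qd = 166 - 3*37 = 55
Qs = 10 + 2*37 = 84
Surplus = Qs - Qd = 84 - 55 = 29

29


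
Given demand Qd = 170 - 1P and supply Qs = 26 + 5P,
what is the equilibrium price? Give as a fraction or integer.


At equilibrium, Qd = Qs.
170 - 1P = 26 + 5P
170 - 26 = 1P + 5P
144 = 6P
P* = 144/6 = 24

24


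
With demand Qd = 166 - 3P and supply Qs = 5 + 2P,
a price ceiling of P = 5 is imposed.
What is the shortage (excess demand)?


At P = 5:
Qd = 166 - 3*5 = 151
Qs = 5 + 2*5 = 15
Shortage = Qd - Qs = 151 - 15 = 136

136


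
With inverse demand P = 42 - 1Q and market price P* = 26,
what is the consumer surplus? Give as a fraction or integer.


Maximum willingness to pay (at Q=0): P_max = 42
Quantity demanded at P* = 26:
Q* = (42 - 26)/1 = 16
CS = (1/2) * Q* * (P_max - P*)
CS = (1/2) * 16 * (42 - 26)
CS = (1/2) * 16 * 16 = 128

128


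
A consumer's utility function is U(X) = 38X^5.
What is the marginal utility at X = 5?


MU = dU/dX = 38*5*X^(5-1)
MU = 190*X^4
At X = 5:
MU = 190 * 5^4
MU = 190 * 625 = 118750

118750


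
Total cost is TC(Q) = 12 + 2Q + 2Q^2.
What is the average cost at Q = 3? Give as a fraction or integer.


TC(3) = 12 + 2*3 + 2*3^2
TC(3) = 12 + 6 + 18 = 36
AC = TC/Q = 36/3 = 12

12


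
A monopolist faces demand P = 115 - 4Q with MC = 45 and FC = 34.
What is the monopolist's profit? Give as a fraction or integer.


MR = MC: 115 - 8Q = 45
Q* = 35/4
P* = 115 - 4*35/4 = 80
Profit = (P* - MC)*Q* - FC
= (80 - 45)*35/4 - 34
= 35*35/4 - 34
= 1225/4 - 34 = 1089/4

1089/4


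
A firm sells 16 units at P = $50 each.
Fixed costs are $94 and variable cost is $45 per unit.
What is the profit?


Total Revenue = P * Q = 50 * 16 = $800
Total Cost = FC + VC*Q = 94 + 45*16 = $814
Profit = TR - TC = 800 - 814 = $-14

$-14


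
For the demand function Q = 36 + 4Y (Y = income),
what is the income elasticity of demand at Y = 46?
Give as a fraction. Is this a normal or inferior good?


dQ/dY = 4
At Y = 46: Q = 36 + 4*46 = 220
Ey = (dQ/dY)(Y/Q) = 4 * 46 / 220 = 46/55
Since Ey > 0, this is a normal good.

46/55 (normal good)


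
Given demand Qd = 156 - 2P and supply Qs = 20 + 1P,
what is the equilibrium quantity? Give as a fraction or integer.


First find equilibrium price:
156 - 2P = 20 + 1P
P* = 136/3 = 136/3
Then substitute into demand:
Q* = 156 - 2 * 136/3 = 196/3

196/3


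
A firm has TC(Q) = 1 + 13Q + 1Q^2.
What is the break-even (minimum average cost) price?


AC(Q) = 1/Q + 13 + 1Q
To minimize: dAC/dQ = -1/Q^2 + 1 = 0
Q^2 = 1/1 = 1
Q* = 1
Min AC = 1/1 + 13 + 1*1
Min AC = 1 + 13 + 1 = 15

15


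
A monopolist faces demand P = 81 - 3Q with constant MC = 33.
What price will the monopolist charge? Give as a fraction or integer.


MR = 81 - 6Q
Set MR = MC: 81 - 6Q = 33
Q* = 8
Substitute into demand:
P* = 81 - 3*8 = 57

57


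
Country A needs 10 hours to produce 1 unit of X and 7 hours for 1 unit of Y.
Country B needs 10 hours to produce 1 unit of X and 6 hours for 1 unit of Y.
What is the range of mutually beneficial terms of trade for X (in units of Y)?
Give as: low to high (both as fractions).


Opportunity cost of X for Country A = hours_X / hours_Y = 10/7 = 10/7 units of Y
Opportunity cost of X for Country B = hours_X / hours_Y = 10/6 = 5/3 units of Y
Terms of trade must be between the two opportunity costs.
Range: 10/7 to 5/3

10/7 to 5/3


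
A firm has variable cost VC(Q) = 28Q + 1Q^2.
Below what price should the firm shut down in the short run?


AVC(Q) = VC(Q)/Q = 28 + 1Q
AVC is increasing in Q, so minimum AVC is at Q -> 0+.
Min AVC = 28
The firm should shut down if P < 28.

28


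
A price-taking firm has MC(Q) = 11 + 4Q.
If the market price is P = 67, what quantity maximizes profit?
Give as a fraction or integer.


In perfect competition, profit is maximized where P = MC.
67 = 11 + 4Q
56 = 4Q
Q* = 56/4 = 14

14


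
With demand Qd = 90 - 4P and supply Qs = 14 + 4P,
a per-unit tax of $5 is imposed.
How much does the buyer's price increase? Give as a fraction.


With a per-unit tax, the buyer's price increase depends on relative slopes.
Supply slope: d = 4, Demand slope: b = 4
Buyer's price increase = d * tax / (b + d)
= 4 * 5 / (4 + 4)
= 20 / 8 = 5/2

5/2


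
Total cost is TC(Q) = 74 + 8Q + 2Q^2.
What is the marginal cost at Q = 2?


MC = dTC/dQ = 8 + 2*2*Q
At Q = 2:
MC = 8 + 4*2
MC = 8 + 8 = 16

16


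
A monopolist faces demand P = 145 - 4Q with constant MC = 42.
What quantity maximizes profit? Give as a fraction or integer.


TR = P*Q = (145 - 4Q)Q = 145Q - 4Q^2
MR = dTR/dQ = 145 - 8Q
Set MR = MC:
145 - 8Q = 42
103 = 8Q
Q* = 103/8 = 103/8

103/8


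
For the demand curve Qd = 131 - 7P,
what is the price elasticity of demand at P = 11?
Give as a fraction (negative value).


dQ/dP = -7
At P = 11: Q = 131 - 7*11 = 54
E = (dQ/dP)(P/Q) = (-7)(11/54) = -77/54

-77/54


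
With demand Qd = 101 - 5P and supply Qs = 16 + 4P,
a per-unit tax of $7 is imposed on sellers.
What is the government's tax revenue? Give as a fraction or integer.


With tax on sellers, new supply: Qs' = 16 + 4(P - 7)
= 4P - 12
New equilibrium quantity:
Q_new = 344/9
Tax revenue = tax * Q_new = 7 * 344/9 = 2408/9

2408/9


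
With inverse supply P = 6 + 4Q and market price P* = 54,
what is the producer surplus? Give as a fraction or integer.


Minimum supply price (at Q=0): P_min = 6
Quantity supplied at P* = 54:
Q* = (54 - 6)/4 = 12
PS = (1/2) * Q* * (P* - P_min)
PS = (1/2) * 12 * (54 - 6)
PS = (1/2) * 12 * 48 = 288

288


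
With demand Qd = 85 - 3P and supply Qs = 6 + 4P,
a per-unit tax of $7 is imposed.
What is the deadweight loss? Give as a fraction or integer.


Pre-tax equilibrium quantity: Q* = 358/7
Post-tax equilibrium quantity: Q_tax = 274/7
Reduction in quantity: Q* - Q_tax = 12
DWL = (1/2) * tax * (Q* - Q_tax)
DWL = (1/2) * 7 * 12 = 42

42


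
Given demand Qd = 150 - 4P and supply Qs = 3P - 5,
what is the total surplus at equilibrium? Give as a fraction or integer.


Find equilibrium: 150 - 4P = 3P - 5
150 + 5 = 7P
P* = 155/7 = 155/7
Q* = 3*155/7 - 5 = 430/7
Inverse demand: P = 75/2 - Q/4, so P_max = 75/2
Inverse supply: P = 5/3 + Q/3, so P_min = 5/3
CS = (1/2) * 430/7 * (75/2 - 155/7) = 46225/98
PS = (1/2) * 430/7 * (155/7 - 5/3) = 92450/147
TS = CS + PS = 46225/98 + 92450/147 = 46225/42

46225/42


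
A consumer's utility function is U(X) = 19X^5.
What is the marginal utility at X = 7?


MU = dU/dX = 19*5*X^(5-1)
MU = 95*X^4
At X = 7:
MU = 95 * 7^4
MU = 95 * 2401 = 228095

228095


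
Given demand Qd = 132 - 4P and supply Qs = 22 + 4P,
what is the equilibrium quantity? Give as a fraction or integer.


First find equilibrium price:
132 - 4P = 22 + 4P
P* = 110/8 = 55/4
Then substitute into demand:
Q* = 132 - 4 * 55/4 = 77

77


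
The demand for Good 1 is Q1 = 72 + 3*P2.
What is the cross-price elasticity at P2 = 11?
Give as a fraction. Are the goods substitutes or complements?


dQ1/dP2 = 3
At P2 = 11: Q1 = 72 + 3*11 = 105
Exy = (dQ1/dP2)(P2/Q1) = 3 * 11 / 105 = 11/35
Since Exy > 0, the goods are substitutes.

11/35 (substitutes)


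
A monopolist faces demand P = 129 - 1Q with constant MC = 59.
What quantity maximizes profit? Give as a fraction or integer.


TR = P*Q = (129 - 1Q)Q = 129Q - 1Q^2
MR = dTR/dQ = 129 - 2Q
Set MR = MC:
129 - 2Q = 59
70 = 2Q
Q* = 70/2 = 35

35


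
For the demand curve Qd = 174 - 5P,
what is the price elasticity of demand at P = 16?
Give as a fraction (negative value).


dQ/dP = -5
At P = 16: Q = 174 - 5*16 = 94
E = (dQ/dP)(P/Q) = (-5)(16/94) = -40/47

-40/47


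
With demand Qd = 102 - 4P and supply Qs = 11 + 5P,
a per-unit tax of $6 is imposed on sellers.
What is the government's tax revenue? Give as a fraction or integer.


With tax on sellers, new supply: Qs' = 11 + 5(P - 6)
= 5P - 19
New equilibrium quantity:
Q_new = 434/9
Tax revenue = tax * Q_new = 6 * 434/9 = 868/3

868/3


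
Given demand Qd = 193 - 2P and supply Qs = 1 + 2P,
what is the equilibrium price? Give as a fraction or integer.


At equilibrium, Qd = Qs.
193 - 2P = 1 + 2P
193 - 1 = 2P + 2P
192 = 4P
P* = 192/4 = 48

48


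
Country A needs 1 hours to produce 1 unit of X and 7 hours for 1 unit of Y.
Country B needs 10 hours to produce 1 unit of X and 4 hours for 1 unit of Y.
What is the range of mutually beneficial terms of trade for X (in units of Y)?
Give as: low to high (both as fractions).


Opportunity cost of X for Country A = hours_X / hours_Y = 1/7 = 1/7 units of Y
Opportunity cost of X for Country B = hours_X / hours_Y = 10/4 = 5/2 units of Y
Terms of trade must be between the two opportunity costs.
Range: 1/7 to 5/2

1/7 to 5/2


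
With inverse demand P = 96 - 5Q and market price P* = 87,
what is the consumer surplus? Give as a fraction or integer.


Maximum willingness to pay (at Q=0): P_max = 96
Quantity demanded at P* = 87:
Q* = (96 - 87)/5 = 9/5
CS = (1/2) * Q* * (P_max - P*)
CS = (1/2) * 9/5 * (96 - 87)
CS = (1/2) * 9/5 * 9 = 81/10

81/10


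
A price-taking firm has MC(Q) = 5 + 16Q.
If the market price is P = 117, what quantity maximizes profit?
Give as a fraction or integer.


In perfect competition, profit is maximized where P = MC.
117 = 5 + 16Q
112 = 16Q
Q* = 112/16 = 7

7


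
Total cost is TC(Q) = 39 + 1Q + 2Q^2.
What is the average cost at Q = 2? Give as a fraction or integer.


TC(2) = 39 + 1*2 + 2*2^2
TC(2) = 39 + 2 + 8 = 49
AC = TC/Q = 49/2 = 49/2

49/2


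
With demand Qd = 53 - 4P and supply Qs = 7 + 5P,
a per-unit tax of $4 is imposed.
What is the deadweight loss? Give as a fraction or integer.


Pre-tax equilibrium quantity: Q* = 293/9
Post-tax equilibrium quantity: Q_tax = 71/3
Reduction in quantity: Q* - Q_tax = 80/9
DWL = (1/2) * tax * (Q* - Q_tax)
DWL = (1/2) * 4 * 80/9 = 160/9

160/9


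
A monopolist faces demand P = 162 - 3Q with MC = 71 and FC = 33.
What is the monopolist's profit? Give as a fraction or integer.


MR = MC: 162 - 6Q = 71
Q* = 91/6
P* = 162 - 3*91/6 = 233/2
Profit = (P* - MC)*Q* - FC
= (233/2 - 71)*91/6 - 33
= 91/2*91/6 - 33
= 8281/12 - 33 = 7885/12

7885/12


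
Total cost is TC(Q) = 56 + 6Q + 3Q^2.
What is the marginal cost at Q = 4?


MC = dTC/dQ = 6 + 2*3*Q
At Q = 4:
MC = 6 + 6*4
MC = 6 + 24 = 30

30


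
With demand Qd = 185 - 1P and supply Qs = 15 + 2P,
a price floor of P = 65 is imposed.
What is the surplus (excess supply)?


At P = 65:
Qd = 185 - 1*65 = 120
Qs = 15 + 2*65 = 145
Surplus = Qs - Qd = 145 - 120 = 25

25


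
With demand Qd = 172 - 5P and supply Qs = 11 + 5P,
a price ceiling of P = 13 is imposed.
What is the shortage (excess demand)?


At P = 13:
Qd = 172 - 5*13 = 107
Qs = 11 + 5*13 = 76
Shortage = Qd - Qs = 107 - 76 = 31

31


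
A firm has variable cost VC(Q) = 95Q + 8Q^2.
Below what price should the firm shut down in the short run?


AVC(Q) = VC(Q)/Q = 95 + 8Q
AVC is increasing in Q, so minimum AVC is at Q -> 0+.
Min AVC = 95
The firm should shut down if P < 95.

95


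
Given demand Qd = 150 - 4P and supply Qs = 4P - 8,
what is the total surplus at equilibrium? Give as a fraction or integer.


Find equilibrium: 150 - 4P = 4P - 8
150 + 8 = 8P
P* = 158/8 = 79/4
Q* = 4*79/4 - 8 = 71
Inverse demand: P = 75/2 - Q/4, so P_max = 75/2
Inverse supply: P = 2 + Q/4, so P_min = 2
CS = (1/2) * 71 * (75/2 - 79/4) = 5041/8
PS = (1/2) * 71 * (79/4 - 2) = 5041/8
TS = CS + PS = 5041/8 + 5041/8 = 5041/4

5041/4


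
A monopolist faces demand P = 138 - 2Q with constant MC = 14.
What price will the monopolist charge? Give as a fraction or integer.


MR = 138 - 4Q
Set MR = MC: 138 - 4Q = 14
Q* = 31
Substitute into demand:
P* = 138 - 2*31 = 76

76


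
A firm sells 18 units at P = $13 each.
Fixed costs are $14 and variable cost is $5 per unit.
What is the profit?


Total Revenue = P * Q = 13 * 18 = $234
Total Cost = FC + VC*Q = 14 + 5*18 = $104
Profit = TR - TC = 234 - 104 = $130

$130


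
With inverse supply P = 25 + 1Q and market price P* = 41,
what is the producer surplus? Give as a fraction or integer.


Minimum supply price (at Q=0): P_min = 25
Quantity supplied at P* = 41:
Q* = (41 - 25)/1 = 16
PS = (1/2) * Q* * (P* - P_min)
PS = (1/2) * 16 * (41 - 25)
PS = (1/2) * 16 * 16 = 128

128


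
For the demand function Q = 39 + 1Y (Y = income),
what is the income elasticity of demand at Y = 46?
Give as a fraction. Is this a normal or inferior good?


dQ/dY = 1
At Y = 46: Q = 39 + 1*46 = 85
Ey = (dQ/dY)(Y/Q) = 1 * 46 / 85 = 46/85
Since Ey > 0, this is a normal good.

46/85 (normal good)


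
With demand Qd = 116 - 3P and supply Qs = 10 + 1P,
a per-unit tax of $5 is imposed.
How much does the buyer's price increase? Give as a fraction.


With a per-unit tax, the buyer's price increase depends on relative slopes.
Supply slope: d = 1, Demand slope: b = 3
Buyer's price increase = d * tax / (b + d)
= 1 * 5 / (3 + 1)
= 5 / 4 = 5/4

5/4


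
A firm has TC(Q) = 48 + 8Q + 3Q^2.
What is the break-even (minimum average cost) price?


AC(Q) = 48/Q + 8 + 3Q
To minimize: dAC/dQ = -48/Q^2 + 3 = 0
Q^2 = 48/3 = 16
Q* = 4
Min AC = 48/4 + 8 + 3*4
Min AC = 12 + 8 + 12 = 32

32


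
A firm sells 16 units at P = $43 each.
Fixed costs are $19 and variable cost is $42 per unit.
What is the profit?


Total Revenue = P * Q = 43 * 16 = $688
Total Cost = FC + VC*Q = 19 + 42*16 = $691
Profit = TR - TC = 688 - 691 = $-3

$-3


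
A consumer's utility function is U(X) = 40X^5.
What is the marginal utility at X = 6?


MU = dU/dX = 40*5*X^(5-1)
MU = 200*X^4
At X = 6:
MU = 200 * 6^4
MU = 200 * 1296 = 259200

259200


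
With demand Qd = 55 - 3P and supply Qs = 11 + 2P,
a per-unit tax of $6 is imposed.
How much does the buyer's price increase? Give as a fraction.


With a per-unit tax, the buyer's price increase depends on relative slopes.
Supply slope: d = 2, Demand slope: b = 3
Buyer's price increase = d * tax / (b + d)
= 2 * 6 / (3 + 2)
= 12 / 5 = 12/5

12/5


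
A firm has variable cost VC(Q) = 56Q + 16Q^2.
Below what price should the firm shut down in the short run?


AVC(Q) = VC(Q)/Q = 56 + 16Q
AVC is increasing in Q, so minimum AVC is at Q -> 0+.
Min AVC = 56
The firm should shut down if P < 56.

56


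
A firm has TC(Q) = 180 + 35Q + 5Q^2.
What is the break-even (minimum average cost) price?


AC(Q) = 180/Q + 35 + 5Q
To minimize: dAC/dQ = -180/Q^2 + 5 = 0
Q^2 = 180/5 = 36
Q* = 6
Min AC = 180/6 + 35 + 5*6
Min AC = 30 + 35 + 30 = 95

95


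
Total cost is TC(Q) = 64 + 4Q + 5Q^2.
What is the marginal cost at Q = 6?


MC = dTC/dQ = 4 + 2*5*Q
At Q = 6:
MC = 4 + 10*6
MC = 4 + 60 = 64

64


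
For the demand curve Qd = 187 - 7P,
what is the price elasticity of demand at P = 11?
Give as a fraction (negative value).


dQ/dP = -7
At P = 11: Q = 187 - 7*11 = 110
E = (dQ/dP)(P/Q) = (-7)(11/110) = -7/10

-7/10


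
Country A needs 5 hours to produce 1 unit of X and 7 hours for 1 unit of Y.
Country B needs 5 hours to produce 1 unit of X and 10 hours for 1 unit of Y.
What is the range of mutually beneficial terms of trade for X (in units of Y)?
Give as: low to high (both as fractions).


Opportunity cost of X for Country A = hours_X / hours_Y = 5/7 = 5/7 units of Y
Opportunity cost of X for Country B = hours_X / hours_Y = 5/10 = 1/2 units of Y
Terms of trade must be between the two opportunity costs.
Range: 1/2 to 5/7

1/2 to 5/7


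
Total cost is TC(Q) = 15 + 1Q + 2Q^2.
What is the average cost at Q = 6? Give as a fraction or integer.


TC(6) = 15 + 1*6 + 2*6^2
TC(6) = 15 + 6 + 72 = 93
AC = TC/Q = 93/6 = 31/2

31/2


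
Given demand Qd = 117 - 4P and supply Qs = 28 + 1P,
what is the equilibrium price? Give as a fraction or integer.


At equilibrium, Qd = Qs.
117 - 4P = 28 + 1P
117 - 28 = 4P + 1P
89 = 5P
P* = 89/5 = 89/5

89/5


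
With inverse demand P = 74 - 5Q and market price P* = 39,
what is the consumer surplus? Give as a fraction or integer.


Maximum willingness to pay (at Q=0): P_max = 74
Quantity demanded at P* = 39:
Q* = (74 - 39)/5 = 7
CS = (1/2) * Q* * (P_max - P*)
CS = (1/2) * 7 * (74 - 39)
CS = (1/2) * 7 * 35 = 245/2

245/2


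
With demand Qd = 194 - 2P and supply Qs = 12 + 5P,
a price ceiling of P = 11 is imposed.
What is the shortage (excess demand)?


At P = 11:
Qd = 194 - 2*11 = 172
Qs = 12 + 5*11 = 67
Shortage = Qd - Qs = 172 - 67 = 105

105


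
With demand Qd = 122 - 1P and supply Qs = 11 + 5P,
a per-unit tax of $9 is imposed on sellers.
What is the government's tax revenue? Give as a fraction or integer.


With tax on sellers, new supply: Qs' = 11 + 5(P - 9)
= 5P - 34
New equilibrium quantity:
Q_new = 96
Tax revenue = tax * Q_new = 9 * 96 = 864

864


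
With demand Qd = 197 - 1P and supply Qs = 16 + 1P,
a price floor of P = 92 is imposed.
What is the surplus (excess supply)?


At P = 92:
Qd = 197 - 1*92 = 105
Qs = 16 + 1*92 = 108
Surplus = Qs - Qd = 108 - 105 = 3

3


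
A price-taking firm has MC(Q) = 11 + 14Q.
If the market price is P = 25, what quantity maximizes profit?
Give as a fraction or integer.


In perfect competition, profit is maximized where P = MC.
25 = 11 + 14Q
14 = 14Q
Q* = 14/14 = 1

1


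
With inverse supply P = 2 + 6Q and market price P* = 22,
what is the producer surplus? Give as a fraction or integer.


Minimum supply price (at Q=0): P_min = 2
Quantity supplied at P* = 22:
Q* = (22 - 2)/6 = 10/3
PS = (1/2) * Q* * (P* - P_min)
PS = (1/2) * 10/3 * (22 - 2)
PS = (1/2) * 10/3 * 20 = 100/3

100/3


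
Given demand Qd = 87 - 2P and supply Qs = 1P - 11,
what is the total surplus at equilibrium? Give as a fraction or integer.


Find equilibrium: 87 - 2P = 1P - 11
87 + 11 = 3P
P* = 98/3 = 98/3
Q* = 1*98/3 - 11 = 65/3
Inverse demand: P = 87/2 - Q/2, so P_max = 87/2
Inverse supply: P = 11 + Q/1, so P_min = 11
CS = (1/2) * 65/3 * (87/2 - 98/3) = 4225/36
PS = (1/2) * 65/3 * (98/3 - 11) = 4225/18
TS = CS + PS = 4225/36 + 4225/18 = 4225/12

4225/12


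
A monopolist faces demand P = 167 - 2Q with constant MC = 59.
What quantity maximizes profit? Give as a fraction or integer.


TR = P*Q = (167 - 2Q)Q = 167Q - 2Q^2
MR = dTR/dQ = 167 - 4Q
Set MR = MC:
167 - 4Q = 59
108 = 4Q
Q* = 108/4 = 27

27


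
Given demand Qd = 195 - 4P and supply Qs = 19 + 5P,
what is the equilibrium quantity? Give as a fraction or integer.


First find equilibrium price:
195 - 4P = 19 + 5P
P* = 176/9 = 176/9
Then substitute into demand:
Q* = 195 - 4 * 176/9 = 1051/9

1051/9


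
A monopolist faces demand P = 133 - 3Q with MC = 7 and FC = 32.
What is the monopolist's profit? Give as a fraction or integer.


MR = MC: 133 - 6Q = 7
Q* = 21
P* = 133 - 3*21 = 70
Profit = (P* - MC)*Q* - FC
= (70 - 7)*21 - 32
= 63*21 - 32
= 1323 - 32 = 1291

1291


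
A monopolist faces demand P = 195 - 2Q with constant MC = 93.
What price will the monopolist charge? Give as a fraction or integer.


MR = 195 - 4Q
Set MR = MC: 195 - 4Q = 93
Q* = 51/2
Substitute into demand:
P* = 195 - 2*51/2 = 144

144


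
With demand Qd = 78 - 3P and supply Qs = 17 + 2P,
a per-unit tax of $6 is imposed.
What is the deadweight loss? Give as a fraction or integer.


Pre-tax equilibrium quantity: Q* = 207/5
Post-tax equilibrium quantity: Q_tax = 171/5
Reduction in quantity: Q* - Q_tax = 36/5
DWL = (1/2) * tax * (Q* - Q_tax)
DWL = (1/2) * 6 * 36/5 = 108/5

108/5


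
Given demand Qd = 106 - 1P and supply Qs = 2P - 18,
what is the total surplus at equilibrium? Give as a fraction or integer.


Find equilibrium: 106 - 1P = 2P - 18
106 + 18 = 3P
P* = 124/3 = 124/3
Q* = 2*124/3 - 18 = 194/3
Inverse demand: P = 106 - Q/1, so P_max = 106
Inverse supply: P = 9 + Q/2, so P_min = 9
CS = (1/2) * 194/3 * (106 - 124/3) = 18818/9
PS = (1/2) * 194/3 * (124/3 - 9) = 9409/9
TS = CS + PS = 18818/9 + 9409/9 = 9409/3

9409/3


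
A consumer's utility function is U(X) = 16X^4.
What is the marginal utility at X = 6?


MU = dU/dX = 16*4*X^(4-1)
MU = 64*X^3
At X = 6:
MU = 64 * 6^3
MU = 64 * 216 = 13824

13824


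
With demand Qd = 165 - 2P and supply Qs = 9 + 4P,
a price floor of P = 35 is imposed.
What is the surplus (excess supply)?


At P = 35:
Qd = 165 - 2*35 = 95
Qs = 9 + 4*35 = 149
Surplus = Qs - Qd = 149 - 95 = 54

54


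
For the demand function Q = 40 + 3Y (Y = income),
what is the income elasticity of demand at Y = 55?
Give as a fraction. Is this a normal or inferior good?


dQ/dY = 3
At Y = 55: Q = 40 + 3*55 = 205
Ey = (dQ/dY)(Y/Q) = 3 * 55 / 205 = 33/41
Since Ey > 0, this is a normal good.

33/41 (normal good)


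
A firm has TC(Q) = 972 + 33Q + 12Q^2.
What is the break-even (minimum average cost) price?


AC(Q) = 972/Q + 33 + 12Q
To minimize: dAC/dQ = -972/Q^2 + 12 = 0
Q^2 = 972/12 = 81
Q* = 9
Min AC = 972/9 + 33 + 12*9
Min AC = 108 + 33 + 108 = 249

249


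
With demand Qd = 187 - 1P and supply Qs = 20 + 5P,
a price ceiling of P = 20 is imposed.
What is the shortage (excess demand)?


At P = 20:
Qd = 187 - 1*20 = 167
Qs = 20 + 5*20 = 120
Shortage = Qd - Qs = 167 - 120 = 47

47


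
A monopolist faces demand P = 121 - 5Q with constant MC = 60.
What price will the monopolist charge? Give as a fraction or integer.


MR = 121 - 10Q
Set MR = MC: 121 - 10Q = 60
Q* = 61/10
Substitute into demand:
P* = 121 - 5*61/10 = 181/2

181/2


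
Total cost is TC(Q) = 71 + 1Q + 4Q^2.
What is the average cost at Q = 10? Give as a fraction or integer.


TC(10) = 71 + 1*10 + 4*10^2
TC(10) = 71 + 10 + 400 = 481
AC = TC/Q = 481/10 = 481/10

481/10


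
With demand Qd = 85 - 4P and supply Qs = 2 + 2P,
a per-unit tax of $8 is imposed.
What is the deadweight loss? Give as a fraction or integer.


Pre-tax equilibrium quantity: Q* = 89/3
Post-tax equilibrium quantity: Q_tax = 19
Reduction in quantity: Q* - Q_tax = 32/3
DWL = (1/2) * tax * (Q* - Q_tax)
DWL = (1/2) * 8 * 32/3 = 128/3

128/3


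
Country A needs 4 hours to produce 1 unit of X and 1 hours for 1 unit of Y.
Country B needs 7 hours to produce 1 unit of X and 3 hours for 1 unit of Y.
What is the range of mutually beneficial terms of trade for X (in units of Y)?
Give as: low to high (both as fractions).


Opportunity cost of X for Country A = hours_X / hours_Y = 4/1 = 4 units of Y
Opportunity cost of X for Country B = hours_X / hours_Y = 7/3 = 7/3 units of Y
Terms of trade must be between the two opportunity costs.
Range: 7/3 to 4

7/3 to 4
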